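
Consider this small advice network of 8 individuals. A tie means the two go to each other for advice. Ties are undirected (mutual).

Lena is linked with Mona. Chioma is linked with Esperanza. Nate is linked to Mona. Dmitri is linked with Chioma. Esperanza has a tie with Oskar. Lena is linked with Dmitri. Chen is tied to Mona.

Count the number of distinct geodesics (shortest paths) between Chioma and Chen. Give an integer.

1

The shortest distance is 4, and the only length-4 path is Chioma–Dmitri–Lena–Mona–Chen. So there is exactly 1 shortest path.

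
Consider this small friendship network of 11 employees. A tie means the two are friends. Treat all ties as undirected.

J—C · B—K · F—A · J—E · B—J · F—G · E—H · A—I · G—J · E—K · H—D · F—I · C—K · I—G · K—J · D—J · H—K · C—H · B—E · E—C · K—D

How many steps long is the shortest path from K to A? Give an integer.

One shortest route is K – J – G – I – A, which uses 4 edges, and at distance 3 from K we only reach {F, I}, which does not include A. So d(K,A) = 4.

4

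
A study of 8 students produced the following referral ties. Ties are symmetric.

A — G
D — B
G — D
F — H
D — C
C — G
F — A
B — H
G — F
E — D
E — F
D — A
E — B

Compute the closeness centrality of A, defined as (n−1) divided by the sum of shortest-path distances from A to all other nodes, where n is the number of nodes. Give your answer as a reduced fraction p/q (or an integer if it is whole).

7/11

Distances from A: B:2, C:2, D:1, E:2, F:1, G:1, H:2. Sum = 11.
n = 8, so closeness = 7/11.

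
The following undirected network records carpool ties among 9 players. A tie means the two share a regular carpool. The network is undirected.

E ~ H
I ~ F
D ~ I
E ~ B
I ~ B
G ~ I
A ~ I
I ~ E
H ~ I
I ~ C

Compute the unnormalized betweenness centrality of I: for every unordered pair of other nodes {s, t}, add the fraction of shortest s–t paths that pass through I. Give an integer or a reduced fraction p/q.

Pairs whose geodesics pass through I — B–H: 1/2; B–F: 1; B–G: 1; B–D: 1; B–C: 1; B–A: 1; H–F: 1; H–G: 1; H–D: 1; H–C: 1; H–A: 1; F–E: 1; F–G: 1; F–D: 1 … (+12 more pairs).
All other pairs contribute 0.
Summing the contributions gives betweenness(I) = 51/2.

51/2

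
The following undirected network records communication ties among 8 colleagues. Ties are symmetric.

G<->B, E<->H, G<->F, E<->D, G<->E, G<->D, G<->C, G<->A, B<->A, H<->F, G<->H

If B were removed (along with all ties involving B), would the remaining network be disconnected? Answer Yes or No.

No

Even without B, every remaining node can still reach every other (the residual graph is connected), so B is not a cut vertex.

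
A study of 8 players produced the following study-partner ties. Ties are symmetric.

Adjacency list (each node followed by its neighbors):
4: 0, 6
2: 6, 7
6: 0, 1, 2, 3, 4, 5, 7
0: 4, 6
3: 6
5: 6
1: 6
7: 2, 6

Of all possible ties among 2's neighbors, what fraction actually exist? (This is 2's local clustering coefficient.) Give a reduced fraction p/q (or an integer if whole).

2's neighbors: 6 and 7 (k = 2).
Possible neighbor pairs: C(2,2) = 1. Edges among them: 6–7 → e = 1.
Clustering(2) = 1/1.

1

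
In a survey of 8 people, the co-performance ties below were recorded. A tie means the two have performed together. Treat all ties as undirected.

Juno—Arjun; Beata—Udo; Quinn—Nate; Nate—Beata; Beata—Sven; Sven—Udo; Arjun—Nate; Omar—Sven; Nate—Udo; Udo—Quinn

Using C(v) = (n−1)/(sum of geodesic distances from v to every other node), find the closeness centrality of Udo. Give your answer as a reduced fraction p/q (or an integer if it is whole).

Distances from Udo: Arjun:2, Beata:1, Juno:3, Nate:1, Omar:2, Quinn:1, Sven:1. Sum = 11.
n = 8, so closeness = 7/11.

7/11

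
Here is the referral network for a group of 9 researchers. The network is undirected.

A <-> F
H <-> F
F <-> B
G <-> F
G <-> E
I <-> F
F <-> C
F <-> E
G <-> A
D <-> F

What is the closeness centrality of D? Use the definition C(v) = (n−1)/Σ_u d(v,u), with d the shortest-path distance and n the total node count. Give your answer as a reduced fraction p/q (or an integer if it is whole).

8/15

Distances from D: A:2, B:2, C:2, E:2, F:1, G:2, H:2, I:2. Sum = 15.
n = 9, so closeness = 8/15.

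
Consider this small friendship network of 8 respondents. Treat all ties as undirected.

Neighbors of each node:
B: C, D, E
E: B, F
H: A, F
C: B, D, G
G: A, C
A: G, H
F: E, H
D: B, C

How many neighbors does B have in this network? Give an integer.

B is directly tied to C, D, and E. That is 3 neighbors, so the degree of B is 3.

3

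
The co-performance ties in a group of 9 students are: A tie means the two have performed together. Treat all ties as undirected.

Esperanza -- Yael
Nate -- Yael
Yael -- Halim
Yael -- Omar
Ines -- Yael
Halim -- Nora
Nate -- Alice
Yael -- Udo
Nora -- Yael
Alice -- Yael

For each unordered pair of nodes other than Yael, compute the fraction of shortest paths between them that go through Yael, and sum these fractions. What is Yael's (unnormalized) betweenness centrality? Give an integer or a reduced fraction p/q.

Pairs whose geodesics pass through Yael — Udo–Nora: 1; Udo–Esperanza: 1; Udo–Nate: 1; Udo–Ines: 1; Udo–Omar: 1; Udo–Halim: 1; Udo–Alice: 1; Nora–Esperanza: 1; Nora–Nate: 1; Nora–Ines: 1; Nora–Omar: 1; Nora–Alice: 1; Esperanza–Nate: 1; Esperanza–Ines: 1 … (+12 more pairs).
All other pairs contribute 0.
Summing the contributions gives betweenness(Yael) = 26.

26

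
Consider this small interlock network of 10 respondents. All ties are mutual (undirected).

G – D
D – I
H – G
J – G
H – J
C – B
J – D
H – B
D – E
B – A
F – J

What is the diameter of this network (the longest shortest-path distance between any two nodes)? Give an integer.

Eccentricity of each node (its greatest distance to any other): A:5, B:4, C:5, D:4, E:5, F:4, G:3, H:3, I:5, J:3.
The maximum eccentricity is 5, realized for instance by the pair A–E via A – B – H – G – D – E. So the diameter is 5.

5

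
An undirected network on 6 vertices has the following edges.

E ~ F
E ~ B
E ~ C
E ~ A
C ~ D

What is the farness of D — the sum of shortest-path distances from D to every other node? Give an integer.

Distances from D: A:3, B:3, C:1, E:2, F:3.
Sum = 3 + 3 + 1 + 2 + 3 = 12.

12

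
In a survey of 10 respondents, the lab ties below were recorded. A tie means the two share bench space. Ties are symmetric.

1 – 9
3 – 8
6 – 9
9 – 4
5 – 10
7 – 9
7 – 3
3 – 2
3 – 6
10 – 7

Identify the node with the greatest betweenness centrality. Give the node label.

7

Unnormalized betweenness of each node: 1:0, 2:0, 3:33/2, 4:0, 5:0, 6:9/2, 7:37/2, 8:0, 9:33/2, 10:8.
7 has the largest value, 37/2, making it the main broker — the node through which the most shortest paths run.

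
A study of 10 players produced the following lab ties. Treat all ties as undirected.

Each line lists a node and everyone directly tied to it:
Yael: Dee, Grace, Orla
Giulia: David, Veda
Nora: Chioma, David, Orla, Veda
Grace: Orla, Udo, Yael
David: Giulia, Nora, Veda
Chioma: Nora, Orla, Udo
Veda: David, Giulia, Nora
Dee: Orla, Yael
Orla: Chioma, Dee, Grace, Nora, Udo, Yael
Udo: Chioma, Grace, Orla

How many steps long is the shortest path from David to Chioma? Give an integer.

One shortest route is David – Nora – Chioma, which uses 2 edges, and David and Chioma are not directly tied, so nothing shorter exists. So d(David,Chioma) = 2.

2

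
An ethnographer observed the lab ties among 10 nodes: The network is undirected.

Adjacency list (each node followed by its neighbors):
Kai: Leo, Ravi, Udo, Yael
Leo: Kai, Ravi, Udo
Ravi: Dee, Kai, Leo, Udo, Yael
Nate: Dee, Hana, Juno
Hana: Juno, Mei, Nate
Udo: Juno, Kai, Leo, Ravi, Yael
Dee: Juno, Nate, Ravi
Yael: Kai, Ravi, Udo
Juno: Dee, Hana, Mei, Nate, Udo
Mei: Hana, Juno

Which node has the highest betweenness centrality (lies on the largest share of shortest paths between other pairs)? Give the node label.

Unnormalized betweenness of each node: Dee:25/6, Hana:1/2, Juno:44/3, Kai:1/3, Leo:0, Mei:0, Nate:5/6, Ravi:16/3, Udo:73/6, Yael:0.
Juno has the largest value, 44/3, making it the main broker — the node through which the most shortest paths run.

Juno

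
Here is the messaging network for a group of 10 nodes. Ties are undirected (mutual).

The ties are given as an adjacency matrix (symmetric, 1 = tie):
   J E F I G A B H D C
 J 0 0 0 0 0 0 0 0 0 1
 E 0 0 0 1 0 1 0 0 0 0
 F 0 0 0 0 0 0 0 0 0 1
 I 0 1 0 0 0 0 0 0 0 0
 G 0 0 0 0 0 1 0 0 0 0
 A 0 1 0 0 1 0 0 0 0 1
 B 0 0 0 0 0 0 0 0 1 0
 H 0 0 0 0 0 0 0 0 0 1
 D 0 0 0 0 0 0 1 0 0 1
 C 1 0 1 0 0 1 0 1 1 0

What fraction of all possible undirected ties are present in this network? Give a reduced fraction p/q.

1/5

There are 9 edges and 10 nodes, so the maximum possible is C(10,2) = 45.
Density = 9/45 = 1/5.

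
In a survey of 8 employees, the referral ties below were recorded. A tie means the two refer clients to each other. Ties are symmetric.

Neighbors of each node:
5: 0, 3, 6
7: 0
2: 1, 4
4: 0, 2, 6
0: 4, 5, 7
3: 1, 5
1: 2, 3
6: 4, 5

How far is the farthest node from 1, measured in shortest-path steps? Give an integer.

4

Distances from 1: 0:3, 2:1, 3:1, 4:2, 5:2, 6:3, 7:4.
The largest is 4 (to 7), so the eccentricity of 1 is 4.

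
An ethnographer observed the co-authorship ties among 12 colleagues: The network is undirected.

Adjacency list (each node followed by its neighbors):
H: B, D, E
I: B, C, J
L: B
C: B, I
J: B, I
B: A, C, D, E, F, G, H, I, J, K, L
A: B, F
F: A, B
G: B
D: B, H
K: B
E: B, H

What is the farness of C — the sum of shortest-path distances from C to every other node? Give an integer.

20

Distances from C: A:2, B:1, D:2, E:2, F:2, G:2, H:2, I:1, J:2, K:2, L:2.
Sum = 2 + 1 + 2 + 2 + 2 + 2 + 2 + 1 + 2 + 2 + 2 = 20.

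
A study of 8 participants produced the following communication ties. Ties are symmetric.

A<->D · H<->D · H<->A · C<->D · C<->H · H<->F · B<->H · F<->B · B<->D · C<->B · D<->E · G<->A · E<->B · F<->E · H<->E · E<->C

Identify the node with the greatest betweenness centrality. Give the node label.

Unnormalized betweenness of each node: A:6, B:2/3, C:0, D:3, E:2/3, F:0, G:0, H:17/3.
A has the largest value, 6, making it the main broker — the node through which the most shortest paths run.

A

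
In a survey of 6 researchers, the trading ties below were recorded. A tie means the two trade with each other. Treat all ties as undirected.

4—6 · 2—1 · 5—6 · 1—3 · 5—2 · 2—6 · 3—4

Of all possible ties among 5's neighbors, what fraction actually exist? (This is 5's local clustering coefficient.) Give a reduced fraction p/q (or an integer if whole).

1

5's neighbors: 2 and 6 (k = 2).
Possible neighbor pairs: C(2,2) = 1. Edges among them: 2–6 → e = 1.
Clustering(5) = 1/1.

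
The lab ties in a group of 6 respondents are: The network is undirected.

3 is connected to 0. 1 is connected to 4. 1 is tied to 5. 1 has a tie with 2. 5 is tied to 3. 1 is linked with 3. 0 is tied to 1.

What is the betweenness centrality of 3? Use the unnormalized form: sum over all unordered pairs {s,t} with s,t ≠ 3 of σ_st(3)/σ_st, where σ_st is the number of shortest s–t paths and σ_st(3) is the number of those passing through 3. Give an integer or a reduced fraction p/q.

Pairs whose geodesics pass through 3 — 5–0: 1/2.
All other pairs contribute 0.
Summing the contributions gives betweenness(3) = 1/2.

1/2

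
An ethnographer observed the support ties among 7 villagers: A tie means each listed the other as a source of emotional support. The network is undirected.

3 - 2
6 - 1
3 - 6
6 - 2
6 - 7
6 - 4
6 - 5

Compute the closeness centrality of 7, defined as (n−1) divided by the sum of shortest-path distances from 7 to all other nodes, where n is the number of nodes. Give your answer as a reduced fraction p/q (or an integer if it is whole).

Distances from 7: 1:2, 2:2, 3:2, 4:2, 5:2, 6:1. Sum = 11.
n = 7, so closeness = 6/11.

6/11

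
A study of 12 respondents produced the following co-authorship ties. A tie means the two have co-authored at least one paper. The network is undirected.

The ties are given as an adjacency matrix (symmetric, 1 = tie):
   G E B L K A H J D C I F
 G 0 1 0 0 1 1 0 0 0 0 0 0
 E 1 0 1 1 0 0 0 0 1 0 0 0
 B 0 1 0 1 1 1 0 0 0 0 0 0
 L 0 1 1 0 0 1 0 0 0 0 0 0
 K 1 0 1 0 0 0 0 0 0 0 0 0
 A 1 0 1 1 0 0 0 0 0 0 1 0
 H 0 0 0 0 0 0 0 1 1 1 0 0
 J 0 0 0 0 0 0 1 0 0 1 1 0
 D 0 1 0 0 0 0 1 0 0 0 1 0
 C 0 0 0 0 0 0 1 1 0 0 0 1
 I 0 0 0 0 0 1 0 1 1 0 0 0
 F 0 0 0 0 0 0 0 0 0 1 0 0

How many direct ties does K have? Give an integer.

K is directly tied to B and G. That is 2 neighbors, so the degree of K is 2.

2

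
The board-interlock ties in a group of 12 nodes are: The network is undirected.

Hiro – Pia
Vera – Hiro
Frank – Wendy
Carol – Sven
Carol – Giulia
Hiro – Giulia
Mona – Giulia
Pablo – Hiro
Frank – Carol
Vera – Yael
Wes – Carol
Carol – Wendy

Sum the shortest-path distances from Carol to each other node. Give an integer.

22

Distances from Carol: Frank:1, Giulia:1, Hiro:2, Mona:2, Pablo:3, Pia:3, Sven:1, Vera:3, Wendy:1, Wes:1, Yael:4.
Sum = 1 + 1 + 2 + 2 + 3 + 3 + 1 + 3 + 1 + 1 + 4 = 22.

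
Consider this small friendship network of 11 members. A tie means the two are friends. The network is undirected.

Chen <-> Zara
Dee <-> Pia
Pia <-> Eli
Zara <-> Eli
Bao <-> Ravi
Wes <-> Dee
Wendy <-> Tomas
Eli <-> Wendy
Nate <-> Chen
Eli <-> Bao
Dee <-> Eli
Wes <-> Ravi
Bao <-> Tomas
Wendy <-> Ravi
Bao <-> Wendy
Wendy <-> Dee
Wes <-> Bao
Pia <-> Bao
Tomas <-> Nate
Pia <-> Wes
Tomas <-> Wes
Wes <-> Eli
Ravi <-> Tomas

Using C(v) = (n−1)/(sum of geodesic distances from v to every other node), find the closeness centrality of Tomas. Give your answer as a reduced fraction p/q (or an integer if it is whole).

5/8

Distances from Tomas: Bao:1, Chen:2, Dee:2, Eli:2, Nate:1, Pia:2, Ravi:1, Wendy:1, Wes:1, Zara:3. Sum = 16.
n = 11, so closeness = 10/16 = 5/8.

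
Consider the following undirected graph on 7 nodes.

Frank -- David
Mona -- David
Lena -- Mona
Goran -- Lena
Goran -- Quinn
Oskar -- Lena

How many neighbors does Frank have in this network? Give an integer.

1

Frank is directly tied to David. That is 1 neighbor, so the degree of Frank is 1.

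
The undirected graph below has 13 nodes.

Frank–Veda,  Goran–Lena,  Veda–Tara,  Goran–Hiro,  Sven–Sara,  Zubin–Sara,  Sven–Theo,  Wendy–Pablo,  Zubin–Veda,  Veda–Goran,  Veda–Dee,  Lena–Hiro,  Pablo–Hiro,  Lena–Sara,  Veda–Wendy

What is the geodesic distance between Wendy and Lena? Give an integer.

3

One shortest route is Wendy – Pablo – Hiro – Lena, which uses 3 edges, and at distance 2 from Wendy we only reach {Dee, Frank, Goran, Hiro, Tara, Zubin}, which does not include Lena. So d(Wendy,Lena) = 3.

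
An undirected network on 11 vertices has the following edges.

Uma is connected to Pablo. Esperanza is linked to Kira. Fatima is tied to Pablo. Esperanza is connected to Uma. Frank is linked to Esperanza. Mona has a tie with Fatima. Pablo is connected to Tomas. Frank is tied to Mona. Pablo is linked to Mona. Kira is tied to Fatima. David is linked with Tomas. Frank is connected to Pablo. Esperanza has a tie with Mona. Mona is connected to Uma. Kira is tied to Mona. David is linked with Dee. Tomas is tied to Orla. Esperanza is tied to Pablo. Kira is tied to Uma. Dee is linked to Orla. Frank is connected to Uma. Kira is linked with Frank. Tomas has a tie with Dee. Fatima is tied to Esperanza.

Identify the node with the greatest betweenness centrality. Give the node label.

Pablo

Unnormalized betweenness of each node: David:0, Dee:1/2, Esperanza:3/2, Fatima:1, Frank:1, Kira:1/2, Mona:3/2, Orla:0, Pablo:49/2, Tomas:43/2, Uma:1.
Pablo has the largest value, 49/2, making it the main broker — the node through which the most shortest paths run.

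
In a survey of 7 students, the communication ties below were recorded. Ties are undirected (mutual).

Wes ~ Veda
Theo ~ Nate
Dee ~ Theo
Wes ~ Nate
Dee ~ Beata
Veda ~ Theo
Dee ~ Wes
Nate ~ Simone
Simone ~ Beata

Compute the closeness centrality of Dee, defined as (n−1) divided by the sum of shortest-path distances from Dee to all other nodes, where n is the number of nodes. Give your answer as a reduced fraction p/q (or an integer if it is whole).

2/3

Distances from Dee: Beata:1, Nate:2, Simone:2, Theo:1, Veda:2, Wes:1. Sum = 9.
n = 7, so closeness = 6/9 = 2/3.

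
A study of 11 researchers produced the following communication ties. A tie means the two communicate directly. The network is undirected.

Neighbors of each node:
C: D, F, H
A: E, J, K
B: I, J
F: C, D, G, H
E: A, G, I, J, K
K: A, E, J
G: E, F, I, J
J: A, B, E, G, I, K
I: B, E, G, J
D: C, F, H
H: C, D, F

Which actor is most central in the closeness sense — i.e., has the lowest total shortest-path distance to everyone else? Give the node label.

Farness (sum of distances to all others) for each node — A:24, B:25, C:26, D:26, E:18, F:19, G:16, H:26, I:19, J:17, K:24.
The smallest farness is 16, for G, so G has the highest closeness.

G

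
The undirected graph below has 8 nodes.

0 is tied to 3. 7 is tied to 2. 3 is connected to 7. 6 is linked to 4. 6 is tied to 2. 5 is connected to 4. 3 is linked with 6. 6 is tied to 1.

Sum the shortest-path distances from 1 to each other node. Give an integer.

Distances from 1: 0:3, 2:2, 3:2, 4:2, 5:3, 6:1, 7:3.
Sum = 3 + 2 + 2 + 2 + 3 + 1 + 3 = 16.

16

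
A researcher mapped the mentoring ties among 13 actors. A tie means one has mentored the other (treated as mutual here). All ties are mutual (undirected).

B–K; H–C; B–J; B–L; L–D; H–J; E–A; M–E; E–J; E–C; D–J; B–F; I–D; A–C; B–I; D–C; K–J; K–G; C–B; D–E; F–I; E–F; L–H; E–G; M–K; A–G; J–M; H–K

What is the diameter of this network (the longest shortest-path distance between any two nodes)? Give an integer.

3

Eccentricity of each node (its greatest distance to any other): A:3, B:2, C:2, D:2, E:2, F:3, G:3, H:3, I:3, J:2, K:2, L:3, M:3.
The maximum eccentricity is 3, realized for instance by the pair H–I via H – J – D – I. So the diameter is 3.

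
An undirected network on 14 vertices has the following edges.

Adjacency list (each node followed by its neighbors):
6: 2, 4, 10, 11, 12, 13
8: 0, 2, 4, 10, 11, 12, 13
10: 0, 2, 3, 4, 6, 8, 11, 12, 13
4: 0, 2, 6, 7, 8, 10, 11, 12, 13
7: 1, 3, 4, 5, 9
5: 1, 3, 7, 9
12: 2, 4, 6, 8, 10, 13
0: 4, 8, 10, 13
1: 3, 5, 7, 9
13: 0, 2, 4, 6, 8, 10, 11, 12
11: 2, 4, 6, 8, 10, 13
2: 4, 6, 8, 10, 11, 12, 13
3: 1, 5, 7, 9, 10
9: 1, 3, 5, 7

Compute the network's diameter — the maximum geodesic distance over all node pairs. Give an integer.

Eccentricity of each node (its greatest distance to any other): 0:3, 1:3, 2:3, 3:2, 4:2, 5:3, 6:3, 7:2, 8:3, 9:3, 10:2, 11:3, 12:3, 13:3.
The maximum eccentricity is 3, realized for instance by the pair 9–2 via 9 – 3 – 10 – 2. So the diameter is 3.

3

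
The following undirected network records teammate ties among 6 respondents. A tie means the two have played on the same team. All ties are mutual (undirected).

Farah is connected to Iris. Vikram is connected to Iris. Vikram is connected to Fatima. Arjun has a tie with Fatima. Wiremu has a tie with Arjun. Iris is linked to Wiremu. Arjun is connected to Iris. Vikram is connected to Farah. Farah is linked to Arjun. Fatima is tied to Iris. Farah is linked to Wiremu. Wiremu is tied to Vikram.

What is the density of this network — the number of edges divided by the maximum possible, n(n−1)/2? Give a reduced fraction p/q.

There are 12 edges and 6 nodes, so the maximum possible is C(6,2) = 15.
Density = 12/15 = 4/5.

4/5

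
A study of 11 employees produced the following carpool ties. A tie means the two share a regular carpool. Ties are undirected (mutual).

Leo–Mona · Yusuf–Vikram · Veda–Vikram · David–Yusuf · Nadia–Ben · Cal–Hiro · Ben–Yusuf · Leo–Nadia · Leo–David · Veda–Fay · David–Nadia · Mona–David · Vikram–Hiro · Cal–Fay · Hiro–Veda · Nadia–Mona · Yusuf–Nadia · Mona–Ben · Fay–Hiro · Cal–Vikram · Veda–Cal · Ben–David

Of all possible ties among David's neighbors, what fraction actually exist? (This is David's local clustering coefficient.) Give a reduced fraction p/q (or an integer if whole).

David's neighbors: Ben, Leo, Mona, Nadia, and Yusuf (k = 5).
Possible neighbor pairs: C(5,2) = 10. Edges among them: Ben–Mona, Ben–Nadia, Ben–Yusuf, Leo–Mona, Leo–Nadia, Mona–Nadia, Nadia–Yusuf → e = 7.
Clustering(David) = 7/10.

7/10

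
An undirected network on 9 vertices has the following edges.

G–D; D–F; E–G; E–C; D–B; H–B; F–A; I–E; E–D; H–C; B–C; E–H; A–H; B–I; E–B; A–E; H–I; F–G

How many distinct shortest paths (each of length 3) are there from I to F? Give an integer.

5

The shortest distance is 3. The length-3 paths are: I–E–D–F; I–B–D–F; I–E–A–F; I–H–A–F; I–E–G–F.
That gives 5 distinct shortest paths.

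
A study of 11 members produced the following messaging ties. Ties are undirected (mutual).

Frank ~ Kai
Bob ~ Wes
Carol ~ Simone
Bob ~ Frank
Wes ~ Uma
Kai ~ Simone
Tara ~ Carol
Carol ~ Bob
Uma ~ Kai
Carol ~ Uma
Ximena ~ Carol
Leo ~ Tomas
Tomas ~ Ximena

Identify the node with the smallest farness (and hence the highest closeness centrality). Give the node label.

Farness (sum of distances to all others) for each node — Bob:20, Carol:16, Frank:25, Kai:24, Leo:37, Simone:22, Tara:25, Tomas:28, Uma:20, Wes:26, Ximena:21.
The smallest farness is 16, for Carol, so Carol has the highest closeness.

Carol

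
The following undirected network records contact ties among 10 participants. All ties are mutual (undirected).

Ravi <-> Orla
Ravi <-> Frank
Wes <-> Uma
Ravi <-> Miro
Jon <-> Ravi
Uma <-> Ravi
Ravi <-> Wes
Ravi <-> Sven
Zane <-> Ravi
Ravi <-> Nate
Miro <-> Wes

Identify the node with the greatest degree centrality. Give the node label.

Ravi

Degrees — Frank:1, Jon:1, Miro:2, Nate:1, Orla:1, Ravi:9, Sven:1, Uma:2, Wes:3, Zane:1.
The maximum is 9, attained only by Ravi.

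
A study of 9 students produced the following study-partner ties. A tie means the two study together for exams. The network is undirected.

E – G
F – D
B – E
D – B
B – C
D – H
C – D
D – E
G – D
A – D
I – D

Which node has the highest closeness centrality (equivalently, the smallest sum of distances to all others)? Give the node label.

Farness (sum of distances to all others) for each node — A:15, B:13, C:14, D:8, E:13, F:15, G:14, H:15, I:15.
The smallest farness is 8, for D, so D has the highest closeness.

D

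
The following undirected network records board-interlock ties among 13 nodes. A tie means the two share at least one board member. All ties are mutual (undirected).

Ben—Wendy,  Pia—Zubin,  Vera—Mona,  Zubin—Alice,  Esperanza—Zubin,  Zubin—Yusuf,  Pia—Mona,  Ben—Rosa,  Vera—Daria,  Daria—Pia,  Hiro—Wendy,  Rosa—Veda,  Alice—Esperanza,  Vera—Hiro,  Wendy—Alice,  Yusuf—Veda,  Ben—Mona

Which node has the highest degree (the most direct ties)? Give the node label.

Degrees — Alice:3, Ben:3, Daria:2, Esperanza:2, Hiro:2, Mona:3, Pia:3, Rosa:2, Veda:2, Vera:3, Wendy:3, Yusuf:2, Zubin:4.
The maximum is 4, attained only by Zubin.

Zubin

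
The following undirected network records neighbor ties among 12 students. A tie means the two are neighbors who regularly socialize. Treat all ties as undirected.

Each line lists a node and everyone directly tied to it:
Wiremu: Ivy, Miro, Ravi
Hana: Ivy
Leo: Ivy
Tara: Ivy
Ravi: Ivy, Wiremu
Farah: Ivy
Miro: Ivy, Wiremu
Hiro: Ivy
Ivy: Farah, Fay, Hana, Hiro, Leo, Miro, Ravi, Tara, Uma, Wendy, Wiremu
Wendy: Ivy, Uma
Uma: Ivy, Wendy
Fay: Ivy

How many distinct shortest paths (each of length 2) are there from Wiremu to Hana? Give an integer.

The shortest distance is 2, and the only length-2 path is Wiremu–Ivy–Hana. So there is exactly 1 shortest path.

1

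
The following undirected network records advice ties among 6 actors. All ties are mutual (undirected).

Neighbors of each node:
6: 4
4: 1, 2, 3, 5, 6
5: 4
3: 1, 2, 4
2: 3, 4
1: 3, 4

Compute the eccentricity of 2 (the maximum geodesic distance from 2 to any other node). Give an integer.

Distances from 2: 1:2, 3:1, 4:1, 5:2, 6:2.
The largest is 2 (to 5, 6, and 1), so the eccentricity of 2 is 2.

2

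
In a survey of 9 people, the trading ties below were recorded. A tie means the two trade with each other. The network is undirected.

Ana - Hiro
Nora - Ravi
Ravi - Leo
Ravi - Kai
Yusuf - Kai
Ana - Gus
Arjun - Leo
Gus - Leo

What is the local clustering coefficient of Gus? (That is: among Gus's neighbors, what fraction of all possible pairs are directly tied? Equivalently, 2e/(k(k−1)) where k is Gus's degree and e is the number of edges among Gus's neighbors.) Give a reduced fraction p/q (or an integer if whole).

0

Gus's neighbors: Ana and Leo (k = 2).
Possible neighbor pairs: C(2,2) = 1. Edges among them: none → e = 0.
Clustering(Gus) = 0/1.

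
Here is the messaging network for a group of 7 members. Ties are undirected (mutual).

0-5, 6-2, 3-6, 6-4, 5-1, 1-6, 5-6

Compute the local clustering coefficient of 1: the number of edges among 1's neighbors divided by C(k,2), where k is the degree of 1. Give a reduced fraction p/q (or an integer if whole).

1

1's neighbors: 5 and 6 (k = 2).
Possible neighbor pairs: C(2,2) = 1. Edges among them: 5–6 → e = 1.
Clustering(1) = 1/1.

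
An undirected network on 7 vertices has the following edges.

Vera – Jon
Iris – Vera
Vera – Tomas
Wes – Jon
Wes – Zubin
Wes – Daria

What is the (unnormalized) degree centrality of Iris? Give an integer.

1

Iris is directly tied to Vera. That is 1 neighbor, so the degree of Iris is 1.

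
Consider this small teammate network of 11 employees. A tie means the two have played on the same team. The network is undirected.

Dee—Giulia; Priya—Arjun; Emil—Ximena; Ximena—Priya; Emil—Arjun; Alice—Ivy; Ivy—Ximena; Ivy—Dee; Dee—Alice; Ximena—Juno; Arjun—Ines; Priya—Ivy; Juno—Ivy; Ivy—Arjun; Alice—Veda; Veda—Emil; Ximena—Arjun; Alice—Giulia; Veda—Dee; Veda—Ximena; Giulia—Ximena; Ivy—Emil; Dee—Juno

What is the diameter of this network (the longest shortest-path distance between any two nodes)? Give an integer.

Eccentricity of each node (its greatest distance to any other): Alice:3, Arjun:2, Dee:3, Emil:2, Giulia:3, Ines:3, Ivy:2, Juno:3, Priya:2, Veda:3, Ximena:2.
The maximum eccentricity is 3, realized for instance by the pair Ines–Alice via Ines – Arjun – Ivy – Alice. So the diameter is 3.

3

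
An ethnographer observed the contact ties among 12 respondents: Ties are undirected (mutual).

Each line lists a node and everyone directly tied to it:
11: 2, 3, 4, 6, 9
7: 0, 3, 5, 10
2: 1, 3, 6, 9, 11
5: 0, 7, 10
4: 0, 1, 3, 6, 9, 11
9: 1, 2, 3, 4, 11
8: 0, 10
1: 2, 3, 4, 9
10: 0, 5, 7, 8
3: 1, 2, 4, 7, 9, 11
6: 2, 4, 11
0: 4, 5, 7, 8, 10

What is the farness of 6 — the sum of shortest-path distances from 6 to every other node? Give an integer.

Distances from 6: 0:2, 1:2, 2:1, 3:2, 4:1, 5:3, 7:3, 8:3, 9:2, 10:3, 11:1.
Sum = 2 + 2 + 1 + 2 + 1 + 3 + 3 + 3 + 2 + 3 + 1 = 23.

23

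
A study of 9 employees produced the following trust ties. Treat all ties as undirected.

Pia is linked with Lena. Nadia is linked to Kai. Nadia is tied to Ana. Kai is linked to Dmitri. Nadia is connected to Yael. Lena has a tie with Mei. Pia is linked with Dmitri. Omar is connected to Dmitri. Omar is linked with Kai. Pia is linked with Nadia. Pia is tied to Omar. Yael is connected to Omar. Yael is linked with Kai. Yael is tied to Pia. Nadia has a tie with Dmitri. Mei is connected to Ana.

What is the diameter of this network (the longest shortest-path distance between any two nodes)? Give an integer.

3

Eccentricity of each node (its greatest distance to any other): Ana:3, Dmitri:3, Kai:3, Lena:3, Mei:3, Nadia:2, Omar:3, Pia:2, Yael:3.
The maximum eccentricity is 3, realized for instance by the pair Omar–Mei via Omar – Pia – Lena – Mei. So the diameter is 3.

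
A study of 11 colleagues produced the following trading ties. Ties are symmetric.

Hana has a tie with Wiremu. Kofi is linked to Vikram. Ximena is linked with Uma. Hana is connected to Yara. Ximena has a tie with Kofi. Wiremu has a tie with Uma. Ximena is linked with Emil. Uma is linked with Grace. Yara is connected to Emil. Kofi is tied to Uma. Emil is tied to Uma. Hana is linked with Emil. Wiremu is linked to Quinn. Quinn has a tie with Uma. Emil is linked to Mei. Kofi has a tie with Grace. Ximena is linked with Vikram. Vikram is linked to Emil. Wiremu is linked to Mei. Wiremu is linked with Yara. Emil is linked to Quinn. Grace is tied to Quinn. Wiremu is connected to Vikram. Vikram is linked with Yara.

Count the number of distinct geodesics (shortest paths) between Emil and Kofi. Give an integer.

3

The shortest distance is 2. The length-2 paths are: Emil–Vikram–Kofi; Emil–Ximena–Kofi; Emil–Uma–Kofi.
That gives 3 distinct shortest paths.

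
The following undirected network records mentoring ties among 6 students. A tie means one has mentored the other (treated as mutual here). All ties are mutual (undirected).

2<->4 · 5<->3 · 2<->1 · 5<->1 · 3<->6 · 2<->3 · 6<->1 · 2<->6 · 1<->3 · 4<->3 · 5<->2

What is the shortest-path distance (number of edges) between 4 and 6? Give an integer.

2

One shortest route is 4 – 3 – 6, which uses 2 edges, and 4 and 6 are not directly tied, so nothing shorter exists. So d(4,6) = 2.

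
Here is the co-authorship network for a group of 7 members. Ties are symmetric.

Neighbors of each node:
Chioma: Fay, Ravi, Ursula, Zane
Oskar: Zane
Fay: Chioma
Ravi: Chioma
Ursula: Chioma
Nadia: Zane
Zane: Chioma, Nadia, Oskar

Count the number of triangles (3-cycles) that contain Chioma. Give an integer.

0

Chioma's neighbors are Fay, Ravi, Ursula, and Zane, but none of them are tied to each other, so no triangle contains Chioma.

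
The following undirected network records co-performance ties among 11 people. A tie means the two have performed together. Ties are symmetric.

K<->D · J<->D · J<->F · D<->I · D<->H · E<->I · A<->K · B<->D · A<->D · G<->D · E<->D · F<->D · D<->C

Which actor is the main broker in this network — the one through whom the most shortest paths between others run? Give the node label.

D

Unnormalized betweenness of each node: A:0, B:0, C:0, D:42, E:0, F:0, G:0, H:0, I:0, J:0, K:0.
D has the largest value, 42, making it the main broker — the node through which the most shortest paths run.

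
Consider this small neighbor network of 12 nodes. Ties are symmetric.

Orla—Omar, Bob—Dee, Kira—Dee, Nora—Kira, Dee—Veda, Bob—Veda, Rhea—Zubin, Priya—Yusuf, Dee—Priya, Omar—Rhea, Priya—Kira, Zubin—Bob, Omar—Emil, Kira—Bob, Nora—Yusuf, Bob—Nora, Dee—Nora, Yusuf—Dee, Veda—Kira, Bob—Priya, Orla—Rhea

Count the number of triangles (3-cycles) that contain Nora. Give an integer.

Nora's neighbors: Bob, Dee, Kira, and Yusuf.
Neighbor pairs that are themselves tied: Nora–Bob–Dee; Nora–Bob–Kira; Nora–Dee–Kira; Nora–Dee–Yusuf. Each forms one triangle with Nora, for 4 in total.

4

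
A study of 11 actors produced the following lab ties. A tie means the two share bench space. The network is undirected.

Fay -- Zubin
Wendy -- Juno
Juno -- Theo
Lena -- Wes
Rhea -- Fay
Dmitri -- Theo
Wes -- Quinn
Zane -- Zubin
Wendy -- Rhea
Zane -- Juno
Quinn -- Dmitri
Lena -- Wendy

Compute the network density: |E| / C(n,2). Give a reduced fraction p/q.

There are 12 edges and 11 nodes, so the maximum possible is C(11,2) = 55.
Density = 12/55.

12/55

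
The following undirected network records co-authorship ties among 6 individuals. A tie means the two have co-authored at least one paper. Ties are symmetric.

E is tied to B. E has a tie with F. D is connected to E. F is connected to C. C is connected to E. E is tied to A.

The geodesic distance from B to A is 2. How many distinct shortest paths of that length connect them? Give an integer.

The shortest distance is 2, and the only length-2 path is B–E–A. So there is exactly 1 shortest path.

1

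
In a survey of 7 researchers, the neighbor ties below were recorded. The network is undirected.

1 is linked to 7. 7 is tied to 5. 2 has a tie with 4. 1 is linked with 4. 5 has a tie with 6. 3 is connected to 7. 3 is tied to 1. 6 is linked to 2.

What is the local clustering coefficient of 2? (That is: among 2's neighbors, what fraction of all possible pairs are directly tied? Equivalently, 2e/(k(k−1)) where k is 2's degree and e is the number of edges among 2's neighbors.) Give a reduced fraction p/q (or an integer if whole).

2's neighbors: 4 and 6 (k = 2).
Possible neighbor pairs: C(2,2) = 1. Edges among them: none → e = 0.
Clustering(2) = 0/1.

0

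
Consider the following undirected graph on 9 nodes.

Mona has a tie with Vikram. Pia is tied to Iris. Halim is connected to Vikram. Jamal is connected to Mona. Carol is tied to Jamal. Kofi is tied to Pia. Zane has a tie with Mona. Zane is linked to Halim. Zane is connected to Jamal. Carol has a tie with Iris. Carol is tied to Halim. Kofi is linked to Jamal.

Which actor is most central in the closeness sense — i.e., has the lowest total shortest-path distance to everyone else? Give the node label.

Jamal

Farness (sum of distances to all others) for each node — Carol:13, Halim:15, Iris:17, Jamal:12, Kofi:16, Mona:15, Pia:19, Vikram:18, Zane:15.
The smallest farness is 12, for Jamal, so Jamal has the highest closeness.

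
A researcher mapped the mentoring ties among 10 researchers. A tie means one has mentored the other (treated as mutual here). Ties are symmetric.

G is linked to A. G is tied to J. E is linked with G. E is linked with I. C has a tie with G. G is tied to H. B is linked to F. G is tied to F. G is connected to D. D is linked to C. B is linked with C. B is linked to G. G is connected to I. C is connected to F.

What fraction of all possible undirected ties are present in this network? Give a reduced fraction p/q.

There are 14 edges and 10 nodes, so the maximum possible is C(10,2) = 45.
Density = 14/45.

14/45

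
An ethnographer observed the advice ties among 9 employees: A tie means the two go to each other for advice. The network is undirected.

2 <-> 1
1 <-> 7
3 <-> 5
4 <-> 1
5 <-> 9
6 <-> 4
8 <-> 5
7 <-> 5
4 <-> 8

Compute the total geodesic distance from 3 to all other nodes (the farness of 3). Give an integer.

Distances from 3: 1:3, 2:4, 4:3, 5:1, 6:4, 7:2, 8:2, 9:2.
Sum = 3 + 4 + 3 + 1 + 4 + 2 + 2 + 2 = 21.

21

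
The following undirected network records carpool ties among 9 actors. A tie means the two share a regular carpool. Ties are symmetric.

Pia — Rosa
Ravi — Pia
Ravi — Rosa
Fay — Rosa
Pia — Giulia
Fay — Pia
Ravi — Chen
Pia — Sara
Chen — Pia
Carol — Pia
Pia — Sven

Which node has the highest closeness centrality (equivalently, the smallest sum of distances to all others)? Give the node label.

Pia

Farness (sum of distances to all others) for each node — Carol:15, Chen:14, Fay:14, Giulia:15, Pia:8, Ravi:13, Rosa:13, Sara:15, Sven:15.
The smallest farness is 8, for Pia, so Pia has the highest closeness.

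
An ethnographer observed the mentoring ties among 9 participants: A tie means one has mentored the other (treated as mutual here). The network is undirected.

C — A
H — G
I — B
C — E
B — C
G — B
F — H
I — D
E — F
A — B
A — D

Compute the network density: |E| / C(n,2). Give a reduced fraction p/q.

There are 11 edges and 9 nodes, so the maximum possible is C(9,2) = 36.
Density = 11/36.

11/36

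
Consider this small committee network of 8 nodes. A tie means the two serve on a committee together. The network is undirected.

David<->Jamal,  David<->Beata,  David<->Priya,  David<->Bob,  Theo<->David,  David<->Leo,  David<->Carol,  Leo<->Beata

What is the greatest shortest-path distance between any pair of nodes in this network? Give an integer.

2

Eccentricity of each node (its greatest distance to any other): Beata:2, Bob:2, Carol:2, David:1, Jamal:2, Leo:2, Priya:2, Theo:2.
The maximum eccentricity is 2, realized for instance by the pair Priya–Bob via Priya – David – Bob. So the diameter is 2.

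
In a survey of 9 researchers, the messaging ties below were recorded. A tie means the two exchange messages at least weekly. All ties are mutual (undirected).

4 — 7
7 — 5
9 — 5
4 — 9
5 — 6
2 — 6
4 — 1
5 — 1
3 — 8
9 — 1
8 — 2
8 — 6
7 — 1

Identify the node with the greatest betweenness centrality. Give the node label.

Unnormalized betweenness of each node: 1:2, 2:0, 3:0, 4:1/3, 5:49/3, 6:15, 7:5/3, 8:7, 9:5/3.
5 has the largest value, 49/3, making it the main broker — the node through which the most shortest paths run.

5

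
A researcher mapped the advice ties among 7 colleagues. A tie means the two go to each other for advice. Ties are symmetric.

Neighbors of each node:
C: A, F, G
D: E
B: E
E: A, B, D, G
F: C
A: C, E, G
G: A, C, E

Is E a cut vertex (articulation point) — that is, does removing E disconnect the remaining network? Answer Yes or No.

Removing E leaves {A, C, F, and G} with no path to {D}, so the network splits into 3 components. E is a cut vertex.

Yes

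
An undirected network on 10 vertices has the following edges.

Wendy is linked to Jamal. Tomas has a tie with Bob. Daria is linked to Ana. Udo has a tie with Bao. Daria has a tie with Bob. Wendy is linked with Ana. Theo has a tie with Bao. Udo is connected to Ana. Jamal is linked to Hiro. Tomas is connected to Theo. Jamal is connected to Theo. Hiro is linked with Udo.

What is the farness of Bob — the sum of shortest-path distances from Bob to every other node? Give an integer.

Distances from Bob: Ana:2, Bao:3, Daria:1, Hiro:4, Jamal:3, Theo:2, Tomas:1, Udo:3, Wendy:3.
Sum = 2 + 3 + 1 + 4 + 3 + 2 + 1 + 3 + 3 = 22.

22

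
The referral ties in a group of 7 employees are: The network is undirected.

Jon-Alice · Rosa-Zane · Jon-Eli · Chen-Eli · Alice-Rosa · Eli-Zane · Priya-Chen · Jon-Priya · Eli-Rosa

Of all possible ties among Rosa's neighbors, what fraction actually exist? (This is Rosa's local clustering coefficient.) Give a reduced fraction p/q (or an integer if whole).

1/3

Rosa's neighbors: Alice, Eli, and Zane (k = 3).
Possible neighbor pairs: C(3,2) = 3. Edges among them: Eli–Zane → e = 1.
Clustering(Rosa) = 1/3.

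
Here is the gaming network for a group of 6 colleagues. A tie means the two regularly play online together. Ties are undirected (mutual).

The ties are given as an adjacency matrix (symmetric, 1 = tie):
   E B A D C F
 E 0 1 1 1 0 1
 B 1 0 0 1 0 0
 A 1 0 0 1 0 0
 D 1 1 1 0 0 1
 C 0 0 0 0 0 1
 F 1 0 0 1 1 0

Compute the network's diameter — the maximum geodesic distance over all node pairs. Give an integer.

3

Eccentricity of each node (its greatest distance to any other): A:3, B:3, C:3, D:2, E:2, F:2.
The maximum eccentricity is 3, realized for instance by the pair B–C via B – E – F – C. So the diameter is 3.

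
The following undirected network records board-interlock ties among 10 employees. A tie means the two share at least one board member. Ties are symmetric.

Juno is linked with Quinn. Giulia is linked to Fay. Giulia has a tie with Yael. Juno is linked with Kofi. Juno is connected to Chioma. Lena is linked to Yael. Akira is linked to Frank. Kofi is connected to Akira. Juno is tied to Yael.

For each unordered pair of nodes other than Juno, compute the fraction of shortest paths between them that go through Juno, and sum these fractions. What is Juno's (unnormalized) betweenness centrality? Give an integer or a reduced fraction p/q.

Pairs whose geodesics pass through Juno — Fay–Frank: 1; Fay–Quinn: 1; Fay–Akira: 1; Fay–Chioma: 1; Fay–Kofi: 1; Yael–Frank: 1; Yael–Quinn: 1; Yael–Akira: 1; Yael–Chioma: 1; Yael–Kofi: 1; Lena–Frank: 1; Lena–Quinn: 1; Lena–Akira: 1; Lena–Chioma: 1 … (+13 more pairs).
All other pairs contribute 0.
Summing the contributions gives betweenness(Juno) = 27.

27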